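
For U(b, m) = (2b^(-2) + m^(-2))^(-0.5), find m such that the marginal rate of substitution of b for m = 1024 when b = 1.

m = 8

For CES with ρ = -2, MRS = (2/1)·(m/b)^3.
Setting (2/1)·(m/1)^3 = 1024 gives (m/1)^3 = 512, so m/1 = 8 and m = 8.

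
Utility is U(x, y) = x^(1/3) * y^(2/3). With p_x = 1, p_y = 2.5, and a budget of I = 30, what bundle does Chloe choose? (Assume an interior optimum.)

x* = 10, y* = 8

MU_x = 1/3·x^(-2/3)·y^(2/3) and MU_y = 2/3·x^(1/3)·y^(-1/3).
MRS = MU_x/MU_y = (0.5)·y/x.
Tangency: set MRS = p_x/p_y = 1/2.5 = 0.4.
So (0.5)·y/x = 0.4, i.e. y = 0.8·x.
Substitute into the budget 1·x + 2.5·y = 30: 3·x = 30, so x* = 10.
Then y* = 0.8·10 = 8.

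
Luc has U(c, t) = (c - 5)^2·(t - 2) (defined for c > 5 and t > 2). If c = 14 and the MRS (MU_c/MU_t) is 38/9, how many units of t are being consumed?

MU_c = 2·(c−5)·(t−2), MU_t = (c−5)^2.
MRS = (2/1)·(t−2)/(c−5).
Substitute c = 14: MRS = (t − 2)/4.5. Setting this equal to 38/9 gives t − 2 = (38/9)·4.5 = 19, so t = 21.

t = 21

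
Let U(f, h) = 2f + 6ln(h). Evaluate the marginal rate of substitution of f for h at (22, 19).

MRS = 19/3

MU_f = 2, MU_h = 6/h.
MRS = 2 ÷ (6/h).
At (22, 19): MRS = 19/3.
The indifference curve has slope −19/3 at this bundle.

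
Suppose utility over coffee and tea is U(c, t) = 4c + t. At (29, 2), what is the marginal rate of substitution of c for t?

MU_c = 4, MU_t = 1, so MRS = 4/1 = 4 at every bundle.
At (29, 2): MRS = 4.
The indifference curve has slope −4 at this bundle.

MRS = 4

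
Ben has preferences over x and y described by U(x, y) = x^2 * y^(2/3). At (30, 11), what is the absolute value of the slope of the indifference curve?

MU_x = 2·x·y^(2/3) and MU_y = 2/3·x^2·y^(-1/3).
MRS = MU_x/MU_y = (3)·y/x.
At (30, 11): MRS = 1.1.
So at (30, 11) the consumer would give up 1.1 units of y for one more unit of x.

MRS = 1.1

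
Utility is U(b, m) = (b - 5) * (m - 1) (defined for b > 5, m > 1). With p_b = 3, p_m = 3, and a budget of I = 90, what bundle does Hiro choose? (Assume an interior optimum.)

MU_b = (m−1), MU_m = (b−5).
MRS = (m−1)/(b−5).
Tangency: set MRS = p_b/p_m = 3/3 = 1.
So (m − 1)/(b − 5) = 1, i.e. (m − 1) = (b − 5).
Rewrite the budget in excess-of-subsistence terms: 3·(b − 5) + 3·(m − 1) = 90 − 3·5 − 3·1 = 72.
Substituting, 6·(b − 5) = 72, so b − 5 = 12 and b* = 17.
Then m − 1 = 12, so m* = 13.

b* = 17, m* = 13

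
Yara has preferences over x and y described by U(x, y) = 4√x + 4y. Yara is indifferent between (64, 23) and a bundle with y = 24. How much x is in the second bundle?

x = 49

U(64, 23) = 124.
Set U(x, 24) = 124 and solve.
With y = 24: 4√x = 124 − 4·24 = 28, so √x = 7 and x = 49.
Check: U(49, 24) = 124.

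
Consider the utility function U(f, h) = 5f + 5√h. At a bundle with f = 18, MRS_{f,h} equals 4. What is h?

h = 4

MU_f = 5, MU_h = 5/(2√h).
MRS = 5 ÷ (5/(2√h)).
MRS depends only on h: 2·√h = 4 ⇒ √h = 4/2 = 2 ⇒ h = 4.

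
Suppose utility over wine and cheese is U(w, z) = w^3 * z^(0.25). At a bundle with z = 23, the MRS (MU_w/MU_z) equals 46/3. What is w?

MU_w = 3·w^2·z^(0.25) and MU_z = 0.25·w^3·z^(-0.75).
MRS = MU_w/MU_z = (12)·z/w.
Substitute z = 23: MRS = 276/w. Setting 276/w = 46/3 gives w = 276/(46/3) = 18.

w = 18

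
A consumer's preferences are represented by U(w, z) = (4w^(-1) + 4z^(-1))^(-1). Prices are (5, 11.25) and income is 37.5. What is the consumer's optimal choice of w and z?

For CES with ρ = -1, MRS = (z/w)^2.
Tangency: set MRS = p_w/p_z = 5/11.25 = 4/9.
So (z/w)^2 = 4/9; taking the square root, z/w = 2/3, i.e. z = (2/3)·w.
Substitute into the budget 5·w + 11.25·z = 37.5: 12.5·w = 37.5, so w* = 3 and z* = (2/3)·3 = 2.

w* = 3, z* = 2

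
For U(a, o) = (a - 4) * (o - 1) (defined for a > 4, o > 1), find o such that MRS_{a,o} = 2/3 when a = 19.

MU_a = (o−1), MU_o = (a−4).
MRS = (o−1)/(a−4).
Substitute a = 19: MRS = (o − 1)/15. Setting this equal to 2/3 gives o − 1 = (2/3)·15 = 10, so o = 11.

o = 11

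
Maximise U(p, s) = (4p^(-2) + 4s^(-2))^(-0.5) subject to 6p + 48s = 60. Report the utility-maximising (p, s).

For CES with ρ = -2, MRS = (s/p)^3.
Tangency: set MRS = p_p/p_s = 6/48 = 0.125.
So (s/p)^3 = 0.125; taking the cube root, s/p = 0.5, i.e. s = 0.5·p.
Substitute into the budget 6·p + 48·s = 60: 30·p = 60, so p* = 2 and s* = 0.5·2 = 1.

p* = 2, s* = 1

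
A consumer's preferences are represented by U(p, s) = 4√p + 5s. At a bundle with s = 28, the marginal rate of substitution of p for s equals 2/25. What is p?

p = 25

MU_p = 4/(2√p), MU_s = 5.
MRS = 4/(2√p) ÷ 5.
MRS depends only on p: 0.4/√p = 2/25 ⇒ √p = 0.4/(2/25) = 5 ⇒ p = 25.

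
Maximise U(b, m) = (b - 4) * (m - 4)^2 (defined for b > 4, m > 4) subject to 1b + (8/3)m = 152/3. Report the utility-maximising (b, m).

b* = 16, m* = 13

MU_b = (m−4)^2, MU_m = 2·(b−4)·(m−4).
MRS = (1/2)·(m−4)/(b−4).
Tangency: set MRS = p_b/p_m = 1/(8/3) = 0.375.
So (1/2)·(m − 4)/(b − 4) = 0.375, i.e. (m − 4) = 0.75·(b − 4).
Rewrite the budget in excess-of-subsistence terms: 1·(b − 4) + (8/3)·(m − 4) = 152/3 − 1·4 − (8/3)·4 = 36.
Substituting, 3·(b − 4) = 36, so b − 4 = 12 and b* = 16.
Then m − 4 = 0.75·12 = 9, so m* = 13.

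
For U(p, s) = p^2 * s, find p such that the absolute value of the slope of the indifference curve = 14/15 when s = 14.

p = 30

MU_p = 2·p·s and MU_s = p^2.
MRS = MU_p/MU_s = (2/1)·s/p.
Substitute s = 14: MRS = 28/p. Setting 28/p = 14/15 gives p = 28/(14/15) = 30.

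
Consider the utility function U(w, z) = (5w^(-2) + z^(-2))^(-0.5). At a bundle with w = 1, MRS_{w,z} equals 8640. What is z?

z = 12

For CES with ρ = -2, MRS = (5/1)·(z/w)^3.
Setting (5/1)·(z/1)^3 = 8640 gives (z/1)^3 = 1728, so z/1 = 12 and z = 12.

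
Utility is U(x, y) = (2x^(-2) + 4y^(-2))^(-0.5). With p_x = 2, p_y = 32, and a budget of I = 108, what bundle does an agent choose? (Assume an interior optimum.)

x* = 6, y* = 3

For CES with ρ = -2, MRS = (2/4)·(y/x)^3.
Tangency: set MRS = p_x/p_y = 2/32 = 1/16.
So (y/x)^3 = 0.125; taking the cube root, y/x = 0.5, i.e. y = 0.5·x.
Substitute into the budget 2·x + 32·y = 108: 18·x = 108, so x* = 6 and y* = 0.5·6 = 3.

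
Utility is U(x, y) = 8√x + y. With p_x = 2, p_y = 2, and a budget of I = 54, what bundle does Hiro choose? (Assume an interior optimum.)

MU_x = 8/(2√x), MU_y = 1.
MRS = 8/(2√x) ÷ 1.
Tangency: set MRS = p_x/p_y = 2/2 = 1.
MRS depends only on x: 4/√x = 1 ⇒ √x = 4/1 = 4 ⇒ x* = 16.
From the budget, 2·y = 54 − 2·16 = 22, so y* = 11.

x* = 16, y* = 11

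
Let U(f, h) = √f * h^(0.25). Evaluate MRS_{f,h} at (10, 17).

MRS = 3.4

MU_f = 0.5·f^(-0.5)·h^(0.25) and MU_h = 0.25·√f·h^(-0.75).
MRS = MU_f/MU_h = (2)·h/f.
At (10, 17): MRS = 3.4.
The indifference curve has slope −3.4 at this bundle.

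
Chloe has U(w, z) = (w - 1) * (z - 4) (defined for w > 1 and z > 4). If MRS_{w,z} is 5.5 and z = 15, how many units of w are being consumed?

MU_w = (z−4), MU_z = (w−1).
MRS = (z−4)/(w−1).
Substitute z = 15: MRS = 11/(w − 1). Setting this equal to 5.5 gives w − 1 = 11/5.5 = 2, so w = 3.

w = 3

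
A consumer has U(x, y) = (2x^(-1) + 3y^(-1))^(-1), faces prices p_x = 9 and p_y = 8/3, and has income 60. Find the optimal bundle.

x* = 4, y* = 9

For CES with ρ = -1, MRS = (2/3)·(y/x)^2.
Tangency: set MRS = p_x/p_y = 9/(8/3) = 3.375.
So (y/x)^2 = 81/16; taking the square root, y/x = 2.25, i.e. y = 2.25·x.
Substitute into the budget 9·x + (8/3)·y = 60: 15·x = 60, so x* = 4 and y* = 2.25·4 = 9.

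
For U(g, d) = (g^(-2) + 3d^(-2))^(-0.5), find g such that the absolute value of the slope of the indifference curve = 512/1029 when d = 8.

g = 7

For CES with ρ = -2, MRS = (1/3)·(d/g)^3.
Setting (1/3)·(8/g)^3 = 512/1029 gives (8/g)^3 = 512/343, so 8/g = 8/7 and g = 7.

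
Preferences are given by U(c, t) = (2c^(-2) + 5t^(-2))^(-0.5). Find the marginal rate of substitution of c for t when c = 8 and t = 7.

For CES with ρ = -2, MRS = (2/5)·(t/c)^3.
At (8, 7): MRS = 343/1280.
The indifference curve has slope −343/1280 at this bundle.

MRS = 343/1280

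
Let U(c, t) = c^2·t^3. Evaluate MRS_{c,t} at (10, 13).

MRS = 13/15

MU_c = 2·c·t^3 and MU_t = 3·c^2·t^2.
MRS = MU_c/MU_t = (2/3)·t/c.
At (10, 13): MRS = 13/15.
That is, one extra unit of c is worth 13/15 units of t at the margin.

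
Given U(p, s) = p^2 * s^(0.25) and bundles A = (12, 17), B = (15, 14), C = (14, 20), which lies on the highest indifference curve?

Bundle B

Evaluate utility at each bundle:
U(A) = 292.398.
U(B) = 435.226.
U(C) = 414.490.
Highest utility is B, so B ≻ C ≻ A.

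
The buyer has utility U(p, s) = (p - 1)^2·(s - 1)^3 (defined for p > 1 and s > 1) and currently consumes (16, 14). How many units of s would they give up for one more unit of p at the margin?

MRS = 26/45

MU_p = 2·(p−1)·(s−1)^3, MU_s = 3·(p−1)^2·(s−1)^2.
MRS = (2/3)·(s−1)/(p−1).
At (16, 14): MRS = 26/45.
So at (16, 14) the consumer would give up 26/45 units of s for one more unit of p.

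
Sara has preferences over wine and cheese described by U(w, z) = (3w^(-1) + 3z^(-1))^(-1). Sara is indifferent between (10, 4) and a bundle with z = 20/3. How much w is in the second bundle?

w = 5

U depends on (w, z) only through S = 3w^(-1) + 3z^(-1), so equal utility means equal S. At (10, 4): S = 1.05.
With z = 20/3: 3·(20/3)^(-1) = 0.45, so 3w^(-1) = 1.05 − 0.45 = 0.6, i.e. w^(-1) = 0.2.
Hence w = 1/0.2 = 5.
Check: U(5, 20/3) = 0.9524.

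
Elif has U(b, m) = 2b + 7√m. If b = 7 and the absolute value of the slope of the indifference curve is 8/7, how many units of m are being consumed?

m = 4

MU_b = 2, MU_m = 7/(2√m).
MRS = 2 ÷ (7/(2√m)).
MRS depends only on m: (4/7)·√m = 8/7 ⇒ √m = (8/7)/(4/7) = 2 ⇒ m = 4.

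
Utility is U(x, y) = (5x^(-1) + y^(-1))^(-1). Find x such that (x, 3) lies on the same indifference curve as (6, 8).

U depends on (x, y) only through S = 5x^(-1) + y^(-1), so equal utility means equal S. At (6, 8): S = 23/24.
With y = 3: 3^(-1) = 1/3, so 5x^(-1) = 23/24 − 1/3 = 0.625, i.e. x^(-1) = 0.125.
Hence x = 1/0.125 = 8.
Check: U(8, 3) = 1.0435.

x = 8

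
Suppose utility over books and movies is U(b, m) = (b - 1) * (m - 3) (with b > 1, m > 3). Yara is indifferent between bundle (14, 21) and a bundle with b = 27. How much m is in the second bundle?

U(14, 21) = 234.
Set U(27, m) = 234 and solve.
With b = 27: (27 − 1) = 26, so (m − 3) = 234/26 = 9.
So m = 3 + 9 = 12.
Check: U(27, 12) = 234.

m = 12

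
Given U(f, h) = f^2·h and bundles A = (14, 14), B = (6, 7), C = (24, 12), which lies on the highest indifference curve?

Evaluate utility at each bundle:
U(A) = 2744.
U(B) = 252.
U(C) = 6912.
Highest utility is C, so C ≻ A ≻ B.

Bundle C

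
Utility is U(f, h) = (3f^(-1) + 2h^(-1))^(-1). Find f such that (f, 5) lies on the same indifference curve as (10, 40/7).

U depends on (f, h) only through S = 3f^(-1) + 2h^(-1), so equal utility means equal S. At (10, 40/7): S = 0.65.
With h = 5: 2·5^(-1) = 0.4, so 3f^(-1) = 0.65 − 0.4 = 0.25, i.e. f^(-1) = 1/12.
Hence f = 1/(1/12) = 12.
Check: U(12, 5) = 1.5385.

f = 12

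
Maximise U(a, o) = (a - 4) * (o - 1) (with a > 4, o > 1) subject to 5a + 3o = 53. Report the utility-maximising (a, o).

a* = 7, o* = 6

MU_a = (o−1), MU_o = (a−4).
MRS = (o−1)/(a−4).
Tangency: set MRS = p_a/p_o = 5/3.
So (o − 1)/(a − 4) = 5/3, i.e. (o − 1) = (5/3)·(a − 4).
Rewrite the budget in excess-of-subsistence terms: 5·(a − 4) + 3·(o − 1) = 53 − 5·4 − 3·1 = 30.
Substituting, 10·(a − 4) = 30, so a − 4 = 3 and a* = 7.
Then o − 1 = (5/3)·3 = 5, so o* = 6.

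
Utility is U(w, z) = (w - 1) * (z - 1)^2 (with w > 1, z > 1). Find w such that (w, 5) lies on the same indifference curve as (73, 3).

w = 19

U(73, 3) = 288.
Set U(w, 5) = 288 and solve.
With z = 5: (5 − 1)^2 = 16, so (w − 1) = 288/16 = 18.
So w = 1 + 18 = 19.
Check: U(19, 5) = 288.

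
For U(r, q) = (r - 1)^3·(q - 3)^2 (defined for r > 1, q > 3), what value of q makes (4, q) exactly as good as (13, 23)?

q = 163

U(13, 23) = 691200.
Set U(4, q) = 691200 and solve.
With r = 4: (4 − 1)^3 = 27, so (q − 3)^2 = 691200/27 = 25600.
Taking the square root (with q > 3): q − 3 = 160, so q = 163.
Check: U(4, 163) = 691200.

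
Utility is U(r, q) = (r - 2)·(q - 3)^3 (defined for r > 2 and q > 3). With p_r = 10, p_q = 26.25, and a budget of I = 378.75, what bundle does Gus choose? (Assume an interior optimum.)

r* = 9, q* = 11

MU_r = (q−3)^3, MU_q = 3·(r−2)·(q−3)^2.
MRS = (1/3)·(q−3)/(r−2).
Tangency: set MRS = p_r/p_q = 10/26.25 = 8/21.
So (1/3)·(q − 3)/(r − 2) = 8/21, i.e. (q − 3) = (8/7)·(r − 2).
Rewrite the budget in excess-of-subsistence terms: 10·(r − 2) + 26.25·(q − 3) = 378.75 − 10·2 − 26.25·3 = 280.
Substituting, 40·(r − 2) = 280, so r − 2 = 7 and r* = 9.
Then q − 3 = (8/7)·7 = 8, so q* = 11.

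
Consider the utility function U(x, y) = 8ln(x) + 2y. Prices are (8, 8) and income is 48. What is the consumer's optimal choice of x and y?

x* = 4, y* = 2

MU_x = 8/x, MU_y = 2.
MRS = 8/x ÷ 2.
Tangency: set MRS = p_x/p_y = 8/8 = 1.
MRS depends only on x: 4/x = 1 ⇒ x* = 4/1 = 4.
From the budget, 8·y = 48 − 8·4 = 16, so y* = 2.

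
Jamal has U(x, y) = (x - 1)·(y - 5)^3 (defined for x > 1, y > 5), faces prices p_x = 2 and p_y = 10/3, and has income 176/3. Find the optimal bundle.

x* = 6, y* = 14

MU_x = (y−5)^3, MU_y = 3·(x−1)·(y−5)^2.
MRS = (1/3)·(y−5)/(x−1).
Tangency: set MRS = p_x/p_y = 2/(10/3) = 0.6.
So (1/3)·(y − 5)/(x − 1) = 0.6, i.e. (y − 5) = 1.8·(x − 1).
Rewrite the budget in excess-of-subsistence terms: 2·(x − 1) + (10/3)·(y − 5) = 176/3 − 2·1 − (10/3)·5 = 40.
Substituting, 8·(x − 1) = 40, so x − 1 = 5 and x* = 6.
Then y − 5 = 1.8·5 = 9, so y* = 14.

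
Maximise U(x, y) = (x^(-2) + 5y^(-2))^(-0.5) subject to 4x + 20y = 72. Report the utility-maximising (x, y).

x* = 3, y* = 3

For CES with ρ = -2, MRS = (1/5)·(y/x)^3.
Tangency: set MRS = p_x/p_y = 4/20 = 0.2.
So (y/x)^3 = 1; taking the cube root, y/x = 1, i.e. y = x.
Substitute into the budget 4·x + 20·y = 72: 24·x = 72, so x* = 3 and y* = 3.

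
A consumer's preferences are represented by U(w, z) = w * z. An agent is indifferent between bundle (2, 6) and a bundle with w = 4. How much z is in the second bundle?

z = 3

U(2, 6) = 12.
Set U(4, z) = 12 and solve.
With w = 4: z = 12/4 = 3.
Check: U(4, 3) = 12.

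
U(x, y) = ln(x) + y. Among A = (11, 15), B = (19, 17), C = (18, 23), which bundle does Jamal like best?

Evaluate utility at each bundle:
U(A) = 17.398.
U(B) = 19.944.
U(C) = 25.890.
Highest utility is C, so C ≻ B ≻ A.

Bundle C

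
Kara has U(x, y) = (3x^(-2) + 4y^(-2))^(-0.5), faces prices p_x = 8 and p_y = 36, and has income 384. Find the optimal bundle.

x* = 12, y* = 8

For CES with ρ = -2, MRS = (3/4)·(y/x)^3.
Tangency: set MRS = p_x/p_y = 8/36 = 2/9.
So (y/x)^3 = 8/27; taking the cube root, y/x = 2/3, i.e. y = (2/3)·x.
Substitute into the budget 8·x + 36·y = 384: 32·x = 384, so x* = 12 and y* = (2/3)·12 = 8.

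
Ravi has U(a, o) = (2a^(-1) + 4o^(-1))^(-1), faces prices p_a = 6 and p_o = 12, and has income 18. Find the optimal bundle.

For CES with ρ = -1, MRS = (2/4)·(o/a)^2.
Tangency: set MRS = p_a/p_o = 6/12 = 0.5.
So (o/a)^2 = 1; taking the square root, o/a = 1, i.e. o = a.
Substitute into the budget 6·a + 12·o = 18: 18·a = 18, so a* = 1 and o* = 1.

a* = 1, o* = 1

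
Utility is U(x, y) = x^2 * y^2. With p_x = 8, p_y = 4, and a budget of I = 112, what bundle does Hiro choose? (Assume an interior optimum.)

x* = 7, y* = 14

MU_x = 2·x·y^2 and MU_y = 2·x^2·y.
MRS = MU_x/MU_y = y/x.
Tangency: set MRS = p_x/p_y = 8/4 = 2.
So y/x = 2, i.e. y = 2·x.
Substitute into the budget 8·x + 4·y = 112: 16·x = 112, so x* = 7.
Then y* = 2·7 = 14.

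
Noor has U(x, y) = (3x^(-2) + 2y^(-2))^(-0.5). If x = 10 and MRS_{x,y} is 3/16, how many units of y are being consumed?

For CES with ρ = -2, MRS = (3/2)·(y/x)^3.
Setting (3/2)·(y/10)^3 = 3/16 gives (y/10)^3 = 0.125, so y/10 = 0.5 and y = 5.

y = 5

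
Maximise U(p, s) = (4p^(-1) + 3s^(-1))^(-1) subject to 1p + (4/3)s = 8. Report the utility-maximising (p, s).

p* = 4, s* = 3

For CES with ρ = -1, MRS = (4/3)·(s/p)^2.
Tangency: set MRS = p_p/p_s = 1/(4/3) = 0.75.
So (s/p)^2 = 9/16; taking the square root, s/p = 0.75, i.e. s = 0.75·p.
Substitute into the budget 1·p + (4/3)·s = 8: 2·p = 8, so p* = 4 and s* = 0.75·4 = 3.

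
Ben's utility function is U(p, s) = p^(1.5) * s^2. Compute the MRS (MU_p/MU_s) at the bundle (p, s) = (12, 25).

MRS = 25/16

MU_p = 1.5·√p·s^2 and MU_s = 2·p^(1.5)·s.
MRS = MU_p/MU_s = (0.75)·s/p.
At (12, 25): MRS = 25/16.
The indifference curve has slope −25/16 at this bundle.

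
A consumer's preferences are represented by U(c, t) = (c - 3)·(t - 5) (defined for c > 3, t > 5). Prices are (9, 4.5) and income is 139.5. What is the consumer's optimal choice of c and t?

c* = 8, t* = 15

MU_c = (t−5), MU_t = (c−3).
MRS = (t−5)/(c−3).
Tangency: set MRS = p_c/p_t = 9/4.5 = 2.
So (t − 5)/(c − 3) = 2, i.e. (t − 5) = 2·(c − 3).
Rewrite the budget in excess-of-subsistence terms: 9·(c − 3) + 4.5·(t − 5) = 139.5 − 9·3 − 4.5·5 = 90.
Substituting, 18·(c − 3) = 90, so c − 3 = 5 and c* = 8.
Then t − 5 = 2·5 = 10, so t* = 15.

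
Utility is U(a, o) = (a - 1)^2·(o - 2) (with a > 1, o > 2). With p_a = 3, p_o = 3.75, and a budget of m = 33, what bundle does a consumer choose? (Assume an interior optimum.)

MU_a = 2·(a−1)·(o−2), MU_o = (a−1)^2.
MRS = (2/1)·(o−2)/(a−1).
Tangency: set MRS = p_a/p_o = 3/3.75 = 0.8.
So (2/1)·(o − 2)/(a − 1) = 0.8, i.e. (o − 2) = 0.4·(a − 1).
Rewrite the budget in excess-of-subsistence terms: 3·(a − 1) + 3.75·(o − 2) = 33 − 3·1 − 3.75·2 = 22.5.
Substituting, 4.5·(a − 1) = 22.5, so a − 1 = 5 and a* = 6.
Then o − 2 = 0.4·5 = 2, so o* = 4.

a* = 6, o* = 4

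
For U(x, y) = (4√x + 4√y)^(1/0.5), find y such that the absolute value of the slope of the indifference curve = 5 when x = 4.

y = 100

For CES with ρ = 0.5, MRS = √(y/x).
Setting √(y/4) = 5 gives y/4 = 25 and y = 100.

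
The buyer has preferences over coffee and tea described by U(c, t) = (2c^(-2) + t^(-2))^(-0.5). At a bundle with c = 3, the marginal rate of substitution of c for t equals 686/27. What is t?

t = 7

For CES with ρ = -2, MRS = (2/1)·(t/c)^3.
Setting (2/1)·(t/3)^3 = 686/27 gives (t/3)^3 = 343/27, so t/3 = 7/3 and t = 7.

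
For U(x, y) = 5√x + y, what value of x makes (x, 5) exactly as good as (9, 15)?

x = 25

U(9, 15) = 30.
Set U(x, 5) = 30 and solve.
With y = 5: 5√x = 30 − 5 = 25, so √x = 5 and x = 25.
Check: U(25, 5) = 30.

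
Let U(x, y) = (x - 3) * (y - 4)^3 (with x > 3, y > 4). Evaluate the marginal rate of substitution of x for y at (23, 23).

MU_x = (y−4)^3, MU_y = 3·(x−3)·(y−4)^2.
MRS = (1/3)·(y−4)/(x−3).
At (23, 23): MRS = 19/60.
That is, one extra unit of x is worth 19/60 units of y at the margin.

MRS = 19/60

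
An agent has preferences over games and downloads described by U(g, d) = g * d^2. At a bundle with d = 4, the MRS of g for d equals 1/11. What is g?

MU_g = d^2 and MU_d = 2·g·d.
MRS = MU_g/MU_d = (1/2)·d/g.
Substitute d = 4: MRS = 2/g. Setting 2/g = 1/11 gives g = 2/(1/11) = 22.

g = 22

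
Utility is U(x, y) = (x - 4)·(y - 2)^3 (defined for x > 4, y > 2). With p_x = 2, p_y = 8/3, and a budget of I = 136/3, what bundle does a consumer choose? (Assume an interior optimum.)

x* = 8, y* = 11

MU_x = (y−2)^3, MU_y = 3·(x−4)·(y−2)^2.
MRS = (1/3)·(y−2)/(x−4).
Tangency: set MRS = p_x/p_y = 2/(8/3) = 0.75.
So (1/3)·(y − 2)/(x − 4) = 0.75, i.e. (y − 2) = 2.25·(x − 4).
Rewrite the budget in excess-of-subsistence terms: 2·(x − 4) + (8/3)·(y − 2) = 136/3 − 2·4 − (8/3)·2 = 32.
Substituting, 8·(x − 4) = 32, so x − 4 = 4 and x* = 8.
Then y − 2 = 2.25·4 = 9, so y* = 11.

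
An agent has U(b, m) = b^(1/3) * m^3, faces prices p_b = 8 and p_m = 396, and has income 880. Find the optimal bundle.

b* = 11, m* = 2

MU_b = 1/3·b^(-2/3)·m^3 and MU_m = 3·b^(1/3)·m^2.
MRS = MU_b/MU_m = (1/9)·m/b.
Tangency: set MRS = p_b/p_m = 8/396 = 2/99.
So (1/9)·m/b = 2/99, i.e. m = (2/11)·b.
Substitute into the budget 8·b + 396·m = 880: 80·b = 880, so b* = 11.
Then m* = (2/11)·11 = 2.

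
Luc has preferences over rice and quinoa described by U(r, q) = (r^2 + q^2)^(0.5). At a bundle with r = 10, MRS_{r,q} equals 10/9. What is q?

For CES with ρ = 2, MRS = (q/r)^(-1).
Setting (q/10)^(-1) = 10/9 gives q/10 = 0.9 and q = 9.

q = 9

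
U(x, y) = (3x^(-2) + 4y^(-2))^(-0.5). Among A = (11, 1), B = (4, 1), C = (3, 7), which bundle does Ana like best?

Bundle C

Evaluate utility at each bundle:
U(A) = 0.498.
U(B) = 0.489.
U(C) = 1.552.
Highest utility is C, so C ≻ A ≻ B.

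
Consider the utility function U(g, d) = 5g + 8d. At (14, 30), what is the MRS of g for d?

MU_g = 5, MU_d = 8, so MRS = 5/8 = 0.625 at every bundle.
At (14, 30): MRS = 0.625.
So at (14, 30) the consumer would give up 0.625 units of d for one more unit of g.

MRS = 0.625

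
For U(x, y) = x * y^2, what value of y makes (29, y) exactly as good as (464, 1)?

U(464, 1) = 464.
Set U(29, y) = 464 and solve.
With x = 29: y^2 = 464/29 = 16; taking the square root, y = 4.
Check: U(29, 4) = 464.

y = 4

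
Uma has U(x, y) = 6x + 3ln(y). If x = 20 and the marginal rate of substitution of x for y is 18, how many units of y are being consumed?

y = 9

MU_x = 6, MU_y = 3/y.
MRS = 6 ÷ (3/y).
MRS depends only on y: 2·y = 18 ⇒ y = 18/2 = 9.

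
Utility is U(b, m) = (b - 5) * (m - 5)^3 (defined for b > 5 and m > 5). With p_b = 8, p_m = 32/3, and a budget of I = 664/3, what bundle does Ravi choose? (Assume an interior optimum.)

b* = 9, m* = 14

MU_b = (m−5)^3, MU_m = 3·(b−5)·(m−5)^2.
MRS = (1/3)·(m−5)/(b−5).
Tangency: set MRS = p_b/p_m = 8/(32/3) = 0.75.
So (1/3)·(m − 5)/(b − 5) = 0.75, i.e. (m − 5) = 2.25·(b − 5).
Rewrite the budget in excess-of-subsistence terms: 8·(b − 5) + (32/3)·(m − 5) = 664/3 − 8·5 − (32/3)·5 = 128.
Substituting, 32·(b − 5) = 128, so b − 5 = 4 and b* = 9.
Then m − 5 = 2.25·4 = 9, so m* = 14.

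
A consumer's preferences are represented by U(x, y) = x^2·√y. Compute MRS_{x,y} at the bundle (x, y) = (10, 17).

MU_x = 2·x·√y and MU_y = 0.5·x^2·y^(-0.5).
MRS = MU_x/MU_y = (4)·y/x.
At (10, 17): MRS = 6.8.
That is, one extra unit of x is worth 6.8 units of y at the margin.

MRS = 6.8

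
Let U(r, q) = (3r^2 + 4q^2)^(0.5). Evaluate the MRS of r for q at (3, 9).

For CES with ρ = 2, MRS = (3/4)·(q/r)^(-1).
At (3, 9): MRS = 0.25.
The indifference curve has slope −0.25 at this bundle.

MRS = 0.25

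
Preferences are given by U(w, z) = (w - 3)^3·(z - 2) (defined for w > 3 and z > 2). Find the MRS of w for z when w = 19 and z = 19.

MU_w = 3·(w−3)^2·(z−2), MU_z = (w−3)^3.
MRS = (3/1)·(z−2)/(w−3).
At (19, 19): MRS = 51/16.
That is, one extra unit of w is worth 51/16 units of z at the margin.

MRS = 51/16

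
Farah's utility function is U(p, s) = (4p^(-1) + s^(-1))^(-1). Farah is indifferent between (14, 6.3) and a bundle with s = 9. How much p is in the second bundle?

U depends on (p, s) only through S = 4p^(-1) + s^(-1), so equal utility means equal S. At (14, 6.3): S = 4/9.
With s = 9: 9^(-1) = 1/9, so 4p^(-1) = 4/9 − 1/9 = 1/3, i.e. p^(-1) = 1/12.
Hence p = 1/(1/12) = 12.
Check: U(12, 9) = 2.25.

p = 12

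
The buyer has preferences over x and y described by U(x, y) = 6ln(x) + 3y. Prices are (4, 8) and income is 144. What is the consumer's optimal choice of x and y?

MU_x = 6/x, MU_y = 3.
MRS = 6/x ÷ 3.
Tangency: set MRS = p_x/p_y = 4/8 = 0.5.
MRS depends only on x: 2/x = 0.5 ⇒ x* = 2/0.5 = 4.
From the budget, 8·y = 144 − 4·4 = 128, so y* = 16.

x* = 4, y* = 16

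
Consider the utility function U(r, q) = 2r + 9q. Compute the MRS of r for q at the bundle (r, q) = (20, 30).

MU_r = 2, MU_q = 9, so MRS = 2/9 at every bundle.
At (20, 30): MRS = 2/9.
So at (20, 30) the consumer would give up 2/9 units of q for one more unit of r.

MRS = 2/9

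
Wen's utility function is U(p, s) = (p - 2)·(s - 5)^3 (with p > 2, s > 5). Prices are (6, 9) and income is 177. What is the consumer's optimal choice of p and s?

MU_p = (s−5)^3, MU_s = 3·(p−2)·(s−5)^2.
MRS = (1/3)·(s−5)/(p−2).
Tangency: set MRS = p_p/p_s = 6/9 = 2/3.
So (1/3)·(s − 5)/(p − 2) = 2/3, i.e. (s − 5) = 2·(p − 2).
Rewrite the budget in excess-of-subsistence terms: 6·(p − 2) + 9·(s − 5) = 177 − 6·2 − 9·5 = 120.
Substituting, 24·(p − 2) = 120, so p − 2 = 5 and p* = 7.
Then s − 5 = 2·5 = 10, so s* = 15.

p* = 7, s* = 15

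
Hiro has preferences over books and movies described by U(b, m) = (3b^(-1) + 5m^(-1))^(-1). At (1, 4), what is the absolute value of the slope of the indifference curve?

For CES with ρ = -1, MRS = (3/5)·(m/b)^2.
At (1, 4): MRS = 9.6.
So at (1, 4) the consumer would give up 9.6 units of m for one more unit of b.

MRS = 9.6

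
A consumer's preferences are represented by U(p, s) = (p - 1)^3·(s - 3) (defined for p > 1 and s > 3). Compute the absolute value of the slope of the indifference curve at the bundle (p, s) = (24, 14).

MU_p = 3·(p−1)^2·(s−3), MU_s = (p−1)^3.
MRS = (3/1)·(s−3)/(p−1).
At (24, 14): MRS = 33/23.
So at (24, 14) the consumer would give up 33/23 units of s for one more unit of p.

MRS = 33/23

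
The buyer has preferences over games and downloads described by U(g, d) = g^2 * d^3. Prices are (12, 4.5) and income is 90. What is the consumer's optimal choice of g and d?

MU_g = 2·g·d^3 and MU_d = 3·g^2·d^2.
MRS = MU_g/MU_d = (2/3)·d/g.
Tangency: set MRS = p_g/p_d = 12/4.5 = 8/3.
So (2/3)·d/g = 8/3, i.e. d = 4·g.
Substitute into the budget 12·g + 4.5·d = 90: 30·g = 90, so g* = 3.
Then d* = 4·3 = 12.

g* = 3, d* = 12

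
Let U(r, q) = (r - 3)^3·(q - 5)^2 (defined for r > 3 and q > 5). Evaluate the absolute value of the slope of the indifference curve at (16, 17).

MU_r = 3·(r−3)^2·(q−5)^2, MU_q = 2·(r−3)^3·(q−5).
MRS = (3/2)·(q−5)/(r−3).
At (16, 17): MRS = 18/13.
That is, one extra unit of r is worth 18/13 units of q at the margin.

MRS = 18/13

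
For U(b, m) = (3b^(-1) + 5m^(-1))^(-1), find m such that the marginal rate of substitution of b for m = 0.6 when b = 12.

m = 12

For CES with ρ = -1, MRS = (3/5)·(m/b)^2.
Setting (3/5)·(m/12)^2 = 0.6 gives (m/12)^2 = 1, so m/12 = 1 and m = 12.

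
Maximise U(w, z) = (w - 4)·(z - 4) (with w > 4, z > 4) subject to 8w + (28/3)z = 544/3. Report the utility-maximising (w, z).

w* = 11, z* = 10

MU_w = (z−4), MU_z = (w−4).
MRS = (z−4)/(w−4).
Tangency: set MRS = p_w/p_z = 8/(28/3) = 6/7.
So (z − 4)/(w − 4) = 6/7, i.e. (z − 4) = (6/7)·(w − 4).
Rewrite the budget in excess-of-subsistence terms: 8·(w − 4) + (28/3)·(z − 4) = 544/3 − 8·4 − (28/3)·4 = 112.
Substituting, 16·(w − 4) = 112, so w − 4 = 7 and w* = 11.
Then z − 4 = (6/7)·7 = 6, so z* = 10.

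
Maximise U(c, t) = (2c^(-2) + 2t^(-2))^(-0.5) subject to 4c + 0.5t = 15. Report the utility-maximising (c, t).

For CES with ρ = -2, MRS = (t/c)^3.
Tangency: set MRS = p_c/p_t = 4/0.5 = 8.
So (t/c)^3 = 8; taking the cube root, t/c = 2, i.e. t = 2·c.
Substitute into the budget 4·c + 0.5·t = 15: 5·c = 15, so c* = 3 and t* = 2·3 = 6.

c* = 3, t* = 6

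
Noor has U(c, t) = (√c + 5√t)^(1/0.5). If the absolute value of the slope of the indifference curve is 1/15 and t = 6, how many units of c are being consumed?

c = 54

For CES with ρ = 0.5, MRS = (1/5)·√(t/c).
Setting (1/5)·√(6/c) = 1/15 gives √(6/c) = 1/3, so 6/c = 1/9 and c = 54.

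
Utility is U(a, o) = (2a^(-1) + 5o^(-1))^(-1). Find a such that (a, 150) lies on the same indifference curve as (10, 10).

a = 3

U depends on (a, o) only through S = 2a^(-1) + 5o^(-1), so equal utility means equal S. At (10, 10): S = 0.7.
With o = 150: 5·150^(-1) = 1/30, so 2a^(-1) = 0.7 − 1/30 = 2/3, i.e. a^(-1) = 1/3.
Hence a = 1/(1/3) = 3.
Check: U(3, 150) = 1.4286.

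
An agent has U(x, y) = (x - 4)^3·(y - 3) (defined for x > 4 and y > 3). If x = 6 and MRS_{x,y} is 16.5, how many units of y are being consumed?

y = 14

MU_x = 3·(x−4)^2·(y−3), MU_y = (x−4)^3.
MRS = (3/1)·(y−3)/(x−4).
Substitute x = 6: MRS = (y − 3)/(2/3). Setting this equal to 16.5 gives y − 3 = 16.5·(2/3) = 11, so y = 14.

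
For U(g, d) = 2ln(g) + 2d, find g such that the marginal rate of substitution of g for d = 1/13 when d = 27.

MU_g = 2/g, MU_d = 2.
MRS = 2/g ÷ 2.
MRS depends only on g: 1/g = 1/13 ⇒ g = 1/(1/13) = 13.

g = 13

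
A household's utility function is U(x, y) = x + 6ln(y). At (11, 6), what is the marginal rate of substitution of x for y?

MU_x = 1, MU_y = 6/y.
MRS = 1 ÷ (6/y).
At (11, 6): MRS = 1.
The indifference curve has slope −1 at this bundle.

MRS = 1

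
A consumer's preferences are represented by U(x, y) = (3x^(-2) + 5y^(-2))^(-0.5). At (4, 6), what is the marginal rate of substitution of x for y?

For CES with ρ = -2, MRS = (3/5)·(y/x)^3.
At (4, 6): MRS = 81/40.
That is, one extra unit of x is worth 81/40 units of y at the margin.

MRS = 81/40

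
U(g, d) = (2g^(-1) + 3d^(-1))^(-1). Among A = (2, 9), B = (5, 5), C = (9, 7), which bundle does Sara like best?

Bundle C

Evaluate utility at each bundle:
U(A) = 0.750.
U(B) = 1.000.
U(C) = 1.537.
Highest utility is C, so C ≻ B ≻ A.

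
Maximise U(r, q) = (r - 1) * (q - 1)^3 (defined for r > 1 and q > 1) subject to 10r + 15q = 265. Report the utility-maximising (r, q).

MU_r = (q−1)^3, MU_q = 3·(r−1)·(q−1)^2.
MRS = (1/3)·(q−1)/(r−1).
Tangency: set MRS = p_r/p_q = 10/15 = 2/3.
So (1/3)·(q − 1)/(r − 1) = 2/3, i.e. (q − 1) = 2·(r − 1).
Rewrite the budget in excess-of-subsistence terms: 10·(r − 1) + 15·(q − 1) = 265 − 10·1 − 15·1 = 240.
Substituting, 40·(r − 1) = 240, so r − 1 = 6 and r* = 7.
Then q − 1 = 2·6 = 12, so q* = 13.

r* = 7, q* = 13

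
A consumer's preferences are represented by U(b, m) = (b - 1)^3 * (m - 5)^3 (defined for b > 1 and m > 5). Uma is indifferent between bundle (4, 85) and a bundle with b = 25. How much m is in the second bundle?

m = 15

U(4, 85) = 13824000.
Set U(25, m) = 13824000 and solve.
With b = 25: (25 − 1)^3 = 13824, so (m − 5)^3 = 13824000/13824 = 1000.
Taking the cube root (with m > 5): m − 5 = 10, so m = 15.
Check: U(25, 15) = 13824000.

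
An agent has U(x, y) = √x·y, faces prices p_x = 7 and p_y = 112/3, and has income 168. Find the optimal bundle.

x* = 8, y* = 3

MU_x = 0.5·x^(-0.5)·y and MU_y = √x.
MRS = MU_x/MU_y = (0.5)·y/x.
Tangency: set MRS = p_x/p_y = 7/(112/3) = 3/16.
So (0.5)·y/x = 3/16, i.e. y = 0.375·x.
Substitute into the budget 7·x + (112/3)·y = 168: 21·x = 168, so x* = 8.
Then y* = 0.375·8 = 3.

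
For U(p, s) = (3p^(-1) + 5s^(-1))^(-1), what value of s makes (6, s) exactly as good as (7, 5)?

U depends on (p, s) only through S = 3p^(-1) + 5s^(-1), so equal utility means equal S. At (7, 5): S = 10/7.
With p = 6: 3·6^(-1) = 0.5, so 5s^(-1) = 10/7 − 0.5 = 13/14, i.e. s^(-1) = 13/70.
Hence s = 1/(13/70) = 70/13.
Check: U(6, 70/13) = 0.7.

s = 70/13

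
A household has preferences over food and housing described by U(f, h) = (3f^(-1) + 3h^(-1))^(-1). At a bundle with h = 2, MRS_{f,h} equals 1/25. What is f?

f = 10

For CES with ρ = -1, MRS = (h/f)^2.
Setting (2/f)^2 = 1/25 gives 2/f = 0.2 and f = 10.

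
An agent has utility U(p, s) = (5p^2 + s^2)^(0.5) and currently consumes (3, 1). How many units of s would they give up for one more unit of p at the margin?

MRS = 15

For CES with ρ = 2, MRS = (5/1)·(s/p)^(-1).
At (3, 1): MRS = 15.
The indifference curve has slope −15 at this bundle.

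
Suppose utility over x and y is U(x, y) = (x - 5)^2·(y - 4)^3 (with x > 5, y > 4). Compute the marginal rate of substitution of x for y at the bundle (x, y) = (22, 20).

MRS = 32/51

MU_x = 2·(x−5)·(y−4)^3, MU_y = 3·(x−5)^2·(y−4)^2.
MRS = (2/3)·(y−4)/(x−5).
At (22, 20): MRS = 32/51.
The indifference curve has slope −32/51 at this bundle.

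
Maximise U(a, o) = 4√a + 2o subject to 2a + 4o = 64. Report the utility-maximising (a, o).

a* = 4, o* = 14

MU_a = 4/(2√a), MU_o = 2.
MRS = 4/(2√a) ÷ 2.
Tangency: set MRS = p_a/p_o = 2/4 = 0.5.
MRS depends only on a: 1/√a = 0.5 ⇒ √a = 1/0.5 = 2 ⇒ a* = 4.
From the budget, 4·o = 64 − 2·4 = 56, so o* = 14.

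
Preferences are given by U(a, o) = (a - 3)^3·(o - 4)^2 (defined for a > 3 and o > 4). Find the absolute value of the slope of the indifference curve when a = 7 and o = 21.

MRS = 6.375

MU_a = 3·(a−3)^2·(o−4)^2, MU_o = 2·(a−3)^3·(o−4).
MRS = (3/2)·(o−4)/(a−3).
At (7, 21): MRS = 6.375.
That is, one extra unit of a is worth 6.375 units of o at the margin.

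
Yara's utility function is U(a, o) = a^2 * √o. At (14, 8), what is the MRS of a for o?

MU_a = 2·a·√o and MU_o = 0.5·a^2·o^(-0.5).
MRS = MU_a/MU_o = (4)·o/a.
At (14, 8): MRS = 16/7.
So at (14, 8) the consumer would give up 16/7 units of o for one more unit of a.

MRS = 16/7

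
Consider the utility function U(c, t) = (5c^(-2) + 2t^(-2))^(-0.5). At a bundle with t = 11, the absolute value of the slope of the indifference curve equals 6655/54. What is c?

c = 3

For CES with ρ = -2, MRS = (5/2)·(t/c)^3.
Setting (5/2)·(11/c)^3 = 6655/54 gives (11/c)^3 = 1331/27, so 11/c = 11/3 and c = 3.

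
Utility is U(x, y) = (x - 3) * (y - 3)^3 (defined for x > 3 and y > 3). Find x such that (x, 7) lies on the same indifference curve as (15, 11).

x = 99

U(15, 11) = 6144.
Set U(x, 7) = 6144 and solve.
With y = 7: (7 − 3)^3 = 64, so (x − 3) = 6144/64 = 96.
So x = 3 + 96 = 99.
Check: U(99, 7) = 6144.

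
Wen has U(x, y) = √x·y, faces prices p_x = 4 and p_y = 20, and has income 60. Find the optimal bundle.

MU_x = 0.5·x^(-0.5)·y and MU_y = √x.
MRS = MU_x/MU_y = (0.5)·y/x.
Tangency: set MRS = p_x/p_y = 4/20 = 0.2.
So (0.5)·y/x = 0.2, i.e. y = 0.4·x.
Substitute into the budget 4·x + 20·y = 60: 12·x = 60, so x* = 5.
Then y* = 0.4·5 = 2.

x* = 5, y* = 2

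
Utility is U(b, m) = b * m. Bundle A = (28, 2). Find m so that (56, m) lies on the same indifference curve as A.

m = 1

U(28, 2) = 56.
Set U(56, m) = 56 and solve.
With b = 56: m = 56/56 = 1.
Check: U(56, 1) = 56.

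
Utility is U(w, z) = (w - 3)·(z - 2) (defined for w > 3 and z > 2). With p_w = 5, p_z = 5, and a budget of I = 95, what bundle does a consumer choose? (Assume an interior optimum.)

w* = 10, z* = 9

MU_w = (z−2), MU_z = (w−3).
MRS = (z−2)/(w−3).
Tangency: set MRS = p_w/p_z = 5/5 = 1.
So (z − 2)/(w − 3) = 1, i.e. (z − 2) = (w − 3).
Rewrite the budget in excess-of-subsistence terms: 5·(w − 3) + 5·(z − 2) = 95 − 5·3 − 5·2 = 70.
Substituting, 10·(w − 3) = 70, so w − 3 = 7 and w* = 10.
Then z − 2 = 7, so z* = 9.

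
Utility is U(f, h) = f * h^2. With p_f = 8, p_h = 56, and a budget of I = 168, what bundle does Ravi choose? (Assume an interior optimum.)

f* = 7, h* = 2

MU_f = h^2 and MU_h = 2·f·h.
MRS = MU_f/MU_h = (1/2)·h/f.
Tangency: set MRS = p_f/p_h = 8/56 = 1/7.
So (1/2)·h/f = 1/7, i.e. h = (2/7)·f.
Substitute into the budget 8·f + 56·h = 168: 24·f = 168, so f* = 7.
Then h* = (2/7)·7 = 2.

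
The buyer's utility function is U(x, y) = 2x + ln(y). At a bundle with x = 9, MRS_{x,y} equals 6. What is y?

y = 3

MU_x = 2, MU_y = 1/y.
MRS = 2 ÷ (1/y).
MRS depends only on y: 2·y = 6 ⇒ y = 6/2 = 3.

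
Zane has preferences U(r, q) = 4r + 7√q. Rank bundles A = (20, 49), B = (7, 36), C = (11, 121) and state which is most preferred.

Bundle A

Evaluate utility at each bundle:
U(A) = 129.000.
U(B) = 70.000.
U(C) = 121.000.
Highest utility is A, so A ≻ C ≻ B.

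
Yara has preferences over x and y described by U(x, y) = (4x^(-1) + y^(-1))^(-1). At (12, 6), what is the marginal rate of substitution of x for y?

For CES with ρ = -1, MRS = (4/1)·(y/x)^2.
At (12, 6): MRS = 1.
The indifference curve has slope −1 at this bundle.

MRS = 1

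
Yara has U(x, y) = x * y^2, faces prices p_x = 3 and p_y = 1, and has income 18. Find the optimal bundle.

MU_x = y^2 and MU_y = 2·x·y.
MRS = MU_x/MU_y = (1/2)·y/x.
Tangency: set MRS = p_x/p_y = 3/1 = 3.
So (1/2)·y/x = 3, i.e. y = 6·x.
Substitute into the budget 3·x + 1·y = 18: 9·x = 18, so x* = 2.
Then y* = 6·2 = 12.

x* = 2, y* = 12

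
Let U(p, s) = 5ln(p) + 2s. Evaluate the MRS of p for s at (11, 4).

MU_p = 5/p, MU_s = 2.
MRS = 5/p ÷ 2.
At (11, 4): MRS = 5/22.
The indifference curve has slope −5/22 at this bundle.

MRS = 5/22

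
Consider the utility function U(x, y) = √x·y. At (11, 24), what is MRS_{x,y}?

MU_x = 0.5·x^(-0.5)·y and MU_y = √x.
MRS = MU_x/MU_y = (0.5)·y/x.
At (11, 24): MRS = 12/11.
That is, one extra unit of x is worth 12/11 units of y at the margin.

MRS = 12/11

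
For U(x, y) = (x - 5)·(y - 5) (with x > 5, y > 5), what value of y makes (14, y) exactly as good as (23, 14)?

U(23, 14) = 162.
Set U(14, y) = 162 and solve.
With x = 14: (14 − 5) = 9, so (y − 5) = 162/9 = 18.
So y = 5 + 18 = 23.
Check: U(14, 23) = 162.

y = 23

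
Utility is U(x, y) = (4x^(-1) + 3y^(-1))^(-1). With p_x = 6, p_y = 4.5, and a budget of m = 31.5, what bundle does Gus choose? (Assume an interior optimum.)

x* = 3, y* = 3

For CES with ρ = -1, MRS = (4/3)·(y/x)^2.
Tangency: set MRS = p_x/p_y = 6/4.5 = 4/3.
So (y/x)^2 = 1; taking the square root, y/x = 1, i.e. y = x.
Substitute into the budget 6·x + 4.5·y = 31.5: 10.5·x = 31.5, so x* = 3 and y* = 3.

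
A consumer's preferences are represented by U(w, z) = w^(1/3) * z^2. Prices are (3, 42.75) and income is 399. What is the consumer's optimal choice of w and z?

MU_w = 1/3·w^(-2/3)·z^2 and MU_z = 2·w^(1/3)·z.
MRS = MU_w/MU_z = (1/6)·z/w.
Tangency: set MRS = p_w/p_z = 3/42.75 = 4/57.
So (1/6)·z/w = 4/57, i.e. z = (8/19)·w.
Substitute into the budget 3·w + 42.75·z = 399: 21·w = 399, so w* = 19.
Then z* = (8/19)·19 = 8.

w* = 19, z* = 8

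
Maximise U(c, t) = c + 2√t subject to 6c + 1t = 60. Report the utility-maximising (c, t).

MU_c = 1, MU_t = 2/(2√t).
MRS = 1 ÷ (2/(2√t)).
Tangency: set MRS = p_c/p_t = 6/1 = 6.
MRS depends only on t: √t = 6 ⇒ √t = 6 ⇒ t* = 36.
From the budget, 6·c = 60 − 1·36 = 24, so c* = 4.

c* = 4, t* = 36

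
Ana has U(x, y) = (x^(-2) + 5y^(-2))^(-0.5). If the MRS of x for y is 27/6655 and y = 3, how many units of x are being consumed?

x = 11

For CES with ρ = -2, MRS = (1/5)·(y/x)^3.
Setting (1/5)·(3/x)^3 = 27/6655 gives (3/x)^3 = 27/1331, so 3/x = 3/11 and x = 11.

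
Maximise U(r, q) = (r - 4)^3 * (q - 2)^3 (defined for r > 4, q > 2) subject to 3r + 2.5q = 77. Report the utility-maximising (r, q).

MU_r = 3·(r−4)^2·(q−2)^3, MU_q = 3·(r−4)^3·(q−2)^2.
MRS = (q−2)/(r−4).
Tangency: set MRS = p_r/p_q = 3/2.5 = 1.2.
So (q − 2)/(r − 4) = 1.2, i.e. (q − 2) = 1.2·(r − 4).
Rewrite the budget in excess-of-subsistence terms: 3·(r − 4) + 2.5·(q − 2) = 77 − 3·4 − 2.5·2 = 60.
Substituting, 6·(r − 4) = 60, so r − 4 = 10 and r* = 14.
Then q − 2 = 1.2·10 = 12, so q* = 14.

r* = 14, q* = 14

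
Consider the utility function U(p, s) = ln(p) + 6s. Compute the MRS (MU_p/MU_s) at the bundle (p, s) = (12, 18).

MU_p = 1/p, MU_s = 6.
MRS = 1/p ÷ 6.
At (12, 18): MRS = 1/72.
So at (12, 18) the consumer would give up 1/72 units of s for one more unit of p.

MRS = 1/72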